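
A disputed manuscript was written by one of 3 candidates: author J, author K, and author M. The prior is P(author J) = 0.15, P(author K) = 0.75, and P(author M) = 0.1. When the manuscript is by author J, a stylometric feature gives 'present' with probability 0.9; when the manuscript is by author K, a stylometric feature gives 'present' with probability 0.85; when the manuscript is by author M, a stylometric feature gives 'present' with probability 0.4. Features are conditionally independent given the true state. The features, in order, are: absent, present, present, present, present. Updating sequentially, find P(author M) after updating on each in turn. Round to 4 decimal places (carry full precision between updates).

Apply Bayes' rule sequentially, carrying P(author M) forward.
After 'absent': normaliser = 0.1·0.1500 + 0.15·0.7500 + 0.6·0.1000; P(author J) ≈ 0.0800, P(author K) ≈ 0.6000, P(author M) ≈ 0.3200
After 'present': normaliser = 0.9·0.0800 + 0.85·0.6000 + 0.4·0.3200; P(author J) ≈ 0.1014, P(author K) ≈ 0.7183, P(author M) ≈ 0.1803
After 'present': normaliser = 0.9·0.1014 + 0.85·0.7183 + 0.4·0.1803; P(author J) ≈ 0.1179, P(author K) ≈ 0.7889, P(author M) ≈ 0.0932
After 'present': normaliser = 0.9·0.1179 + 0.85·0.7889 + 0.4·0.0932; P(author J) ≈ 0.1304, P(author K) ≈ 0.8238, P(author M) ≈ 0.0458
After 'present': normaliser = 0.9·0.1304 + 0.85·0.8238 + 0.4·0.0458; P(author J) ≈ 0.1404, P(author K) ≈ 0.8377, P(author M) ≈ 0.0219

0.0219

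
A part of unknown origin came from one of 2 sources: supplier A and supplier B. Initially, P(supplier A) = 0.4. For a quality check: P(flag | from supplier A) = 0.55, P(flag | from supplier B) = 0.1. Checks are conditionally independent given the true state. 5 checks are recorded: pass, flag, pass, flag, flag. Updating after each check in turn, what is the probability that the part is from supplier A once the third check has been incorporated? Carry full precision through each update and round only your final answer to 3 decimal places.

0.478

Each posterior becomes the prior for the next update.
After 'pass': P(supplier A) = 0.45·0.4000 / (0.45·0.4000 + 0.9·0.6000) ≈ 0.2500
After 'flag': P(supplier A) = 0.55·0.2500 / (0.55·0.2500 + 0.1·0.7500) ≈ 0.6471
After 'pass': P(supplier A) = 0.45·0.6471 / (0.45·0.6471 + 0.9·0.3529) ≈ 0.4783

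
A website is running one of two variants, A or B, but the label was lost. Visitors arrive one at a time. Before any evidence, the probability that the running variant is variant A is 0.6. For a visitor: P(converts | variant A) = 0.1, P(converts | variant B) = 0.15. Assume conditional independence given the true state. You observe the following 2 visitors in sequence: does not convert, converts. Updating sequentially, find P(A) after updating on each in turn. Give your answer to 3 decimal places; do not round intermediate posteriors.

Each posterior becomes the prior for the next update.
After 'does not convert': P(A) = 0.9·0.6000 / (0.9·0.6000 + 0.85·0.4000) ≈ 0.6136
After 'converts': P(A) = 0.1·0.6136 / (0.1·0.6136 + 0.15·0.3864) ≈ 0.5143

0.514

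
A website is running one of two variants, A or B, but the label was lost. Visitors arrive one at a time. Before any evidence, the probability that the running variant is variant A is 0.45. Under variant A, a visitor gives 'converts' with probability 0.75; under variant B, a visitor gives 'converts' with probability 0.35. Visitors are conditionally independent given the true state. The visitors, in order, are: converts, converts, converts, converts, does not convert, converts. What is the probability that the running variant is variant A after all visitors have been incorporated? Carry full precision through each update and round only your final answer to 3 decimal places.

After 'converts': P(A) = 0.75·0.4500 / (0.75·0.4500 + 0.35·0.5500) ≈ 0.6368
After 'converts': P(A) = 0.75·0.6368 / (0.75·0.6368 + 0.35·0.3632) ≈ 0.7898
After 'converts': P(A) = 0.75·0.7898 / (0.75·0.7898 + 0.35·0.2102) ≈ 0.8895
After 'converts': P(A) = 0.75·0.8895 / (0.75·0.8895 + 0.35·0.1105) ≈ 0.9452
After 'does not convert': P(A) = 0.25·0.9452 / (0.25·0.9452 + 0.65·0.0548) ≈ 0.8690
After 'converts': P(A) = 0.75·0.8690 / (0.75·0.8690 + 0.35·0.1310) ≈ 0.9343

0.934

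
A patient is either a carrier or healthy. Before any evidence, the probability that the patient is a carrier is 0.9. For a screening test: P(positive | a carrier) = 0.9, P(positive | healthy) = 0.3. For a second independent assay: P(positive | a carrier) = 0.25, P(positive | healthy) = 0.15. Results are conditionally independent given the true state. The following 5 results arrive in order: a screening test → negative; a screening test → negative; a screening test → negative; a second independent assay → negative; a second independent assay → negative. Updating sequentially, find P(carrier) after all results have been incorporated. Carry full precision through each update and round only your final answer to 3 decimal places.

0.020

After a screening test='negative': P(carrier) = 0.1·0.9000 / (0.1·0.9000 + 0.7·0.1000) ≈ 0.5625
After a screening test='negative': P(carrier) = 0.1·0.5625 / (0.1·0.5625 + 0.7·0.4375) ≈ 0.1552
After a screening test='negative': P(carrier) = 0.1·0.1552 / (0.1·0.1552 + 0.7·0.8448) ≈ 0.0256
After a second independent assay='negative': P(carrier) = 0.75·0.0256 / (0.75·0.0256 + 0.85·0.9744) ≈ 0.0226
After a second independent assay='negative': P(carrier) = 0.75·0.0226 / (0.75·0.0226 + 0.85·0.9774) ≈ 0.0200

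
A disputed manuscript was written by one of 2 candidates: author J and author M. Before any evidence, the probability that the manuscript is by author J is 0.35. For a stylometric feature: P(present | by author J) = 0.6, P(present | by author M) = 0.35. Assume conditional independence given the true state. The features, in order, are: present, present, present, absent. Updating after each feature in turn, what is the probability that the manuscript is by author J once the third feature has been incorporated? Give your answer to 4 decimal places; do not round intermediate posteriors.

After 'present': P(author J) = 0.6·0.3500 / (0.6·0.3500 + 0.35·0.6500) ≈ 0.4800
After 'present': P(author J) = 0.6·0.4800 / (0.6·0.4800 + 0.35·0.5200) ≈ 0.6128
After 'present': P(author J) = 0.6·0.6128 / (0.6·0.6128 + 0.35·0.3872) ≈ 0.7307

0.7307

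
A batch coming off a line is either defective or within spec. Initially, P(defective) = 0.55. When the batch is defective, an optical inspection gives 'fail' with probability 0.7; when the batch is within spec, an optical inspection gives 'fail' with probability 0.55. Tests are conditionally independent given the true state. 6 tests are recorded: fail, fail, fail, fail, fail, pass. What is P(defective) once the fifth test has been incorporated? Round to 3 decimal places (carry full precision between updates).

After 'fail': P(defective) = 0.7·0.5500 / (0.7·0.5500 + 0.55·0.4500) ≈ 0.6087
After 'fail': P(defective) = 0.7·0.6087 / (0.7·0.6087 + 0.55·0.3913) ≈ 0.6644
After 'fail': P(defective) = 0.7·0.6644 / (0.7·0.6644 + 0.55·0.3356) ≈ 0.7159
After 'fail': P(defective) = 0.7·0.7159 / (0.7·0.7159 + 0.55·0.2841) ≈ 0.7623
After 'fail': P(defective) = 0.7·0.7623 / (0.7·0.7623 + 0.55·0.2377) ≈ 0.8032

0.803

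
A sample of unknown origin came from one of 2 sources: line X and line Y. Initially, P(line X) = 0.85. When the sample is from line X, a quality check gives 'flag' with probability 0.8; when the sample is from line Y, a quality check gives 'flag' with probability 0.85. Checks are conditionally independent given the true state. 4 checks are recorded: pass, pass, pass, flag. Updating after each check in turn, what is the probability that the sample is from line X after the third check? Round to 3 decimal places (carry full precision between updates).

0.931

After 'pass': P(line X) = 0.2·0.8500 / (0.2·0.8500 + 0.15·0.1500) ≈ 0.8831
After 'pass': P(line X) = 0.2·0.8831 / (0.2·0.8831 + 0.15·0.1169) ≈ 0.9097
After 'pass': P(line X) = 0.2·0.9097 / (0.2·0.9097 + 0.15·0.0903) ≈ 0.9307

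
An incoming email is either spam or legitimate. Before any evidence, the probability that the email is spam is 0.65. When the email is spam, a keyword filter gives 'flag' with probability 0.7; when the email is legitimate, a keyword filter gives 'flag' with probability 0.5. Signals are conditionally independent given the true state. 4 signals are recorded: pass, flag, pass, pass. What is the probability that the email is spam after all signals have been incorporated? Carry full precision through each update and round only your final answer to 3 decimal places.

Each posterior becomes the prior for the next update.
After 'pass': P(spam) = 0.3·0.6500 / (0.3·0.6500 + 0.5·0.3500) ≈ 0.5270
After 'flag': P(spam) = 0.7·0.5270 / (0.7·0.5270 + 0.5·0.4730) ≈ 0.6094
After 'pass': P(spam) = 0.3·0.6094 / (0.3·0.6094 + 0.5·0.3906) ≈ 0.4835
After 'pass': P(spam) = 0.3·0.4835 / (0.3·0.4835 + 0.5·0.5165) ≈ 0.3596

0.360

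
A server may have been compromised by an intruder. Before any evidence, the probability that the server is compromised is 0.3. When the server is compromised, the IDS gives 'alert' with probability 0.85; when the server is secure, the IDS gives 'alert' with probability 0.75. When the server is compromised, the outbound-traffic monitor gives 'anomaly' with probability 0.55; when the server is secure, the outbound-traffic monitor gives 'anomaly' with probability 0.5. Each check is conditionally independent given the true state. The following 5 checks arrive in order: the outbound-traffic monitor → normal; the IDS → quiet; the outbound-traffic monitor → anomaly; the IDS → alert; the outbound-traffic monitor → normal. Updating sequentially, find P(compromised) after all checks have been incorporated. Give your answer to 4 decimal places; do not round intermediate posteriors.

After the outbound-traffic monitor='normal': P(compromised) = 0.45·0.3000 / (0.45·0.3000 + 0.5·0.7000) ≈ 0.2784
After the IDS='quiet': P(compromised) = 0.15·0.2784 / (0.15·0.2784 + 0.25·0.7216) ≈ 0.1879
After the outbound-traffic monitor='anomaly': P(compromised) = 0.55·0.1879 / (0.55·0.1879 + 0.5·0.8121) ≈ 0.2029
After the IDS='alert': P(compromised) = 0.85·0.2029 / (0.85·0.2029 + 0.75·0.7971) ≈ 0.2239
After the outbound-traffic monitor='normal': P(compromised) = 0.45·0.2239 / (0.45·0.2239 + 0.5·0.7761) ≈ 0.2061

0.2061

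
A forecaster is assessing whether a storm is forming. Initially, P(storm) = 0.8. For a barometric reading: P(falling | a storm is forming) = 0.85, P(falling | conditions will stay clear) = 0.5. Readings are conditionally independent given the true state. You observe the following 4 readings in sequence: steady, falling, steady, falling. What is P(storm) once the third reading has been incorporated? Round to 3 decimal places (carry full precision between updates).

0.380

Apply Bayes' rule sequentially, carrying P(storm) forward.
After 'steady': P(storm) = 0.15·0.8000 / (0.15·0.8000 + 0.5·0.2000) ≈ 0.5455
After 'falling': P(storm) = 0.85·0.5455 / (0.85·0.5455 + 0.5·0.4545) ≈ 0.6711
After 'steady': P(storm) = 0.15·0.6711 / (0.15·0.6711 + 0.5·0.3289) ≈ 0.3797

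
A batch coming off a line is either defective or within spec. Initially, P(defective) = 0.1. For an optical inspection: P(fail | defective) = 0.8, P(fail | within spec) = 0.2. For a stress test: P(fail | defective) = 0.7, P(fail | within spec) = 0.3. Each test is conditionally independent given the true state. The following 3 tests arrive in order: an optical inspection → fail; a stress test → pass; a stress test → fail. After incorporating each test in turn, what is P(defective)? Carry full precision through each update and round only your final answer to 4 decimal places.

After an optical inspection='fail': P(defective) = 0.8·0.1000 / (0.8·0.1000 + 0.2·0.9000) ≈ 0.3077
After a stress test='pass': P(defective) = 0.3·0.3077 / (0.3·0.3077 + 0.7·0.6923) ≈ 0.1600
After a stress test='fail': P(defective) = 0.7·0.1600 / (0.7·0.1600 + 0.3·0.8400) ≈ 0.3077

0.3077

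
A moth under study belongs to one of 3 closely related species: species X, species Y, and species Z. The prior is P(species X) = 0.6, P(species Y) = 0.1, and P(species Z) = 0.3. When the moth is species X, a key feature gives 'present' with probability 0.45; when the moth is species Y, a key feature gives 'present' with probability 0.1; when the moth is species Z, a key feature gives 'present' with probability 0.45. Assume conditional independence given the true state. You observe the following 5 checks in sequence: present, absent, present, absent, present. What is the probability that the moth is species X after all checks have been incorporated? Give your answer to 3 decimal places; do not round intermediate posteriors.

After 'present': normaliser = 0.45·0.6000 + 0.1·0.1000 + 0.45·0.3000; P(species X) ≈ 0.6506, P(species Y) ≈ 0.0241, P(species Z) ≈ 0.3253
After 'absent': normaliser = 0.55·0.6506 + 0.9·0.0241 + 0.55·0.3253; P(species X) ≈ 0.6408, P(species Y) ≈ 0.0388, P(species Z) ≈ 0.3204
After 'present': normaliser = 0.45·0.6408 + 0.1·0.0388 + 0.45·0.3204; P(species X) ≈ 0.6607, P(species Y) ≈ 0.0089, P(species Z) ≈ 0.3304
After 'absent': normaliser = 0.55·0.6607 + 0.9·0.0089 + 0.55·0.3304; P(species X) ≈ 0.6570, P(species Y) ≈ 0.0145, P(species Z) ≈ 0.3285
After 'present': normaliser = 0.45·0.6570 + 0.1·0.0145 + 0.45·0.3285; P(species X) ≈ 0.6645, P(species Y) ≈ 0.0033, P(species Z) ≈ 0.3322

0.664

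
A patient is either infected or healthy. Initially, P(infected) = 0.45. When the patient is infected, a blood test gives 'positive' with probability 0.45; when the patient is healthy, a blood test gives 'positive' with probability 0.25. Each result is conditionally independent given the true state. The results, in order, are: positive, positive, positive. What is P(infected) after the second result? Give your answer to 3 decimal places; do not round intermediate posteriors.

After 'positive': P(infected) = 0.45·0.4500 / (0.45·0.4500 + 0.25·0.5500) ≈ 0.5956
After 'positive': P(infected) = 0.45·0.5956 / (0.45·0.5956 + 0.25·0.4044) ≈ 0.7261

0.726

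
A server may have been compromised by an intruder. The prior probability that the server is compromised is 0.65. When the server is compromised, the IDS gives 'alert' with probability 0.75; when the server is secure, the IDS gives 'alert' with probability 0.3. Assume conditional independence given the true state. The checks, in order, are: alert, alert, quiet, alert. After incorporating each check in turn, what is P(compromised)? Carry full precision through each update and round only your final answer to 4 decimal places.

0.9120

After 'alert': P(compromised) = 0.75·0.6500 / (0.75·0.6500 + 0.3·0.3500) ≈ 0.8228
After 'alert': P(compromised) = 0.75·0.8228 / (0.75·0.8228 + 0.3·0.1772) ≈ 0.9207
After 'quiet': P(compromised) = 0.25·0.9207 / (0.25·0.9207 + 0.7·0.0793) ≈ 0.8057
After 'alert': P(compromised) = 0.75·0.8057 / (0.75·0.8057 + 0.3·0.1943) ≈ 0.9120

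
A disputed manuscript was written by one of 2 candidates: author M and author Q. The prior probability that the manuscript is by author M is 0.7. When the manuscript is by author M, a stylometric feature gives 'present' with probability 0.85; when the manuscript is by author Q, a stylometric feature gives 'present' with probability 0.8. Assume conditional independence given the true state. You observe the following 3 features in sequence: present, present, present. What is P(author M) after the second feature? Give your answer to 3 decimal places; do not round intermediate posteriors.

After 'present': P(author M) = 0.85·0.7000 / (0.85·0.7000 + 0.8·0.3000) ≈ 0.7126
After 'present': P(author M) = 0.85·0.7126 / (0.85·0.7126 + 0.8·0.2874) ≈ 0.7248

0.725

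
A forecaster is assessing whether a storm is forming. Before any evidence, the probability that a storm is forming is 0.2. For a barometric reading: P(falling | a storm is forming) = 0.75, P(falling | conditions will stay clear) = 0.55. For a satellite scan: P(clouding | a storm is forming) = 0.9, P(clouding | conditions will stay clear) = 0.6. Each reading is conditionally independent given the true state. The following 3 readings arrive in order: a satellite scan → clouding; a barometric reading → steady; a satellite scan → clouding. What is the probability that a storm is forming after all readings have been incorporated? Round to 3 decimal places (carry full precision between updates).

0.238

Each posterior becomes the prior for the next update.
After a satellite scan='clouding': P(storm) = 0.9·0.2000 / (0.9·0.2000 + 0.6·0.8000) ≈ 0.2727
After a barometric reading='steady': P(storm) = 0.25·0.2727 / (0.25·0.2727 + 0.45·0.7273) ≈ 0.1724
After a satellite scan='clouding': P(storm) = 0.9·0.1724 / (0.9·0.1724 + 0.6·0.8276) ≈ 0.2381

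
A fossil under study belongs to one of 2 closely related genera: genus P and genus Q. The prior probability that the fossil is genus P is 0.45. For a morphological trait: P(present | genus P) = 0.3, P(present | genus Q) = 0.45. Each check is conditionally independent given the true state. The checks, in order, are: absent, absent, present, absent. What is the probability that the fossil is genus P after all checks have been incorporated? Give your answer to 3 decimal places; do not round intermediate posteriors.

0.529

After 'absent': P(genus P) = 0.7·0.4500 / (0.7·0.4500 + 0.55·0.5500) ≈ 0.5101
After 'absent': P(genus P) = 0.7·0.5101 / (0.7·0.5101 + 0.55·0.4899) ≈ 0.5700
After 'present': P(genus P) = 0.3·0.5700 / (0.3·0.5700 + 0.45·0.4300) ≈ 0.4691
After 'absent': P(genus P) = 0.7·0.4691 / (0.7·0.4691 + 0.55·0.5309) ≈ 0.5293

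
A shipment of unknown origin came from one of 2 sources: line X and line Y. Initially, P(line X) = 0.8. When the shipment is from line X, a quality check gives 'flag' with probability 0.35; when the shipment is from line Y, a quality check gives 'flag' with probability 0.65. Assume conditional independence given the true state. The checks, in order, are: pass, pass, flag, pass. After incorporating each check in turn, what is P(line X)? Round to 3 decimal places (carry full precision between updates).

0.932

Apply Bayes' rule sequentially, carrying P(line X) forward.
After 'pass': P(line X) = 0.65·0.8000 / (0.65·0.8000 + 0.35·0.2000) ≈ 0.8814
After 'pass': P(line X) = 0.65·0.8814 / (0.65·0.8814 + 0.35·0.1186) ≈ 0.9324
After 'flag': P(line X) = 0.35·0.9324 / (0.35·0.9324 + 0.65·0.0676) ≈ 0.8814
After 'pass': P(line X) = 0.65·0.8814 / (0.65·0.8814 + 0.35·0.1186) ≈ 0.9324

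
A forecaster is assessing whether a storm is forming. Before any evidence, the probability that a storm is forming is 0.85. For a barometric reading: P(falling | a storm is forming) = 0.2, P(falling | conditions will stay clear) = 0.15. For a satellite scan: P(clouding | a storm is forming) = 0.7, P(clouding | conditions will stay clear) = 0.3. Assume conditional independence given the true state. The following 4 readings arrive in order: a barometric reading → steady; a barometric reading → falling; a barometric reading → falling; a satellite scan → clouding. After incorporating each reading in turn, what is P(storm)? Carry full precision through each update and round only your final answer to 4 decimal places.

0.9568

Apply Bayes' rule sequentially, carrying P(storm) forward.
After a barometric reading='steady': P(storm) = 0.8·0.8500 / (0.8·0.8500 + 0.85·0.1500) ≈ 0.8421
After a barometric reading='falling': P(storm) = 0.2·0.8421 / (0.2·0.8421 + 0.15·0.1579) ≈ 0.8767
After a barometric reading='falling': P(storm) = 0.2·0.8767 / (0.2·0.8767 + 0.15·0.1233) ≈ 0.9046
After a satellite scan='clouding': P(storm) = 0.7·0.9046 / (0.7·0.9046 + 0.3·0.0954) ≈ 0.9568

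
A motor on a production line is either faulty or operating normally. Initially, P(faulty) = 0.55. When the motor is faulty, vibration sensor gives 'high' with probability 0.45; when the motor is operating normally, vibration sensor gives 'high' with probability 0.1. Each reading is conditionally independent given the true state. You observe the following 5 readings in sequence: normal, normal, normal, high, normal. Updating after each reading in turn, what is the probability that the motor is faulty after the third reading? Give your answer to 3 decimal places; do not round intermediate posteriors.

0.218

Each posterior becomes the prior for the next update.
After 'normal': P(faulty) = 0.55·0.5500 / (0.55·0.5500 + 0.9·0.4500) ≈ 0.4276
After 'normal': P(faulty) = 0.55·0.4276 / (0.55·0.4276 + 0.9·0.5724) ≈ 0.3134
After 'normal': P(faulty) = 0.55·0.3134 / (0.55·0.3134 + 0.9·0.6866) ≈ 0.2181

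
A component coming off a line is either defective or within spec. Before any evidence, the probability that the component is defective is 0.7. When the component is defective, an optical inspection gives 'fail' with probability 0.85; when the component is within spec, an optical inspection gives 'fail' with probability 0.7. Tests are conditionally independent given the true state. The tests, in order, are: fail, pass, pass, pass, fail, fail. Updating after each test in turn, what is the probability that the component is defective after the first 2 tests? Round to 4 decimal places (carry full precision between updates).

0.5862

Apply Bayes' rule sequentially, carrying P(defective) forward.
After 'fail': P(defective) = 0.85·0.7000 / (0.85·0.7000 + 0.7·0.3000) ≈ 0.7391
After 'pass': P(defective) = 0.15·0.7391 / (0.15·0.7391 + 0.3·0.2609) ≈ 0.5862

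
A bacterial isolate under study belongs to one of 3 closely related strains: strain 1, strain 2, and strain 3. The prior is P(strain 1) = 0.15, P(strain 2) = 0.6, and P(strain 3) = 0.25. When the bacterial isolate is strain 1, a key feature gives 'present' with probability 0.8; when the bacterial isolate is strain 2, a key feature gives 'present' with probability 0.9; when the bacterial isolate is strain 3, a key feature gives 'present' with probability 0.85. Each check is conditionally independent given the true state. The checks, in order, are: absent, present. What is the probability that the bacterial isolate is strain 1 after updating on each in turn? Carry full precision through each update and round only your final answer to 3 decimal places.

0.218

After 'absent': normaliser = 0.2·0.1500 + 0.1·0.6000 + 0.15·0.2500; P(strain 1) ≈ 0.2353, P(strain 2) ≈ 0.4706, P(strain 3) ≈ 0.2941
After 'present': normaliser = 0.8·0.2353 + 0.9·0.4706 + 0.85·0.2941; P(strain 1) ≈ 0.2184, P(strain 2) ≈ 0.4915, P(strain 3) ≈ 0.2901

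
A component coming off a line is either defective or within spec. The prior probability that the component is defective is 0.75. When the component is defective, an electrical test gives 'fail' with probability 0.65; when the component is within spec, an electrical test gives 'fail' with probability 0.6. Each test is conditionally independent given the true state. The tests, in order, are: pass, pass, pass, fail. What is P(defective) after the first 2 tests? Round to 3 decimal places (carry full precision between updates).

After 'pass': P(defective) = 0.35·0.7500 / (0.35·0.7500 + 0.4·0.2500) ≈ 0.7241
After 'pass': P(defective) = 0.35·0.7241 / (0.35·0.7241 + 0.4·0.2759) ≈ 0.6967

0.697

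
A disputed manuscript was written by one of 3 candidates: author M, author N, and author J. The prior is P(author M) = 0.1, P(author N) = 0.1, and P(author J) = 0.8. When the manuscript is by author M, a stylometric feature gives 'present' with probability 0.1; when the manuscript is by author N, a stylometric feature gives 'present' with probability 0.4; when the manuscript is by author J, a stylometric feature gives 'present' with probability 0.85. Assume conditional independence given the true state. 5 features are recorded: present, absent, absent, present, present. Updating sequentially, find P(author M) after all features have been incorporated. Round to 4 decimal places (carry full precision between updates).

After 'present': normaliser = 0.1·0.1000 + 0.4·0.1000 + 0.85·0.8000; P(author M) ≈ 0.0137, P(author N) ≈ 0.0548, P(author J) ≈ 0.9315
After 'absent': normaliser = 0.9·0.0137 + 0.6·0.0548 + 0.15·0.9315; P(author M) ≈ 0.0667, P(author N) ≈ 0.1778, P(author J) ≈ 0.7556
After 'absent': normaliser = 0.9·0.0667 + 0.6·0.1778 + 0.15·0.7556; P(author M) ≈ 0.2143, P(author N) ≈ 0.3810, P(author J) ≈ 0.4048
After 'present': normaliser = 0.1·0.2143 + 0.4·0.3810 + 0.85·0.4048; P(author M) ≈ 0.0414, P(author N) ≈ 0.2943, P(author J) ≈ 0.6644
After 'present': normaliser = 0.1·0.0414 + 0.4·0.2943 + 0.85·0.6644; P(author M) ≈ 0.0060, P(author N) ≈ 0.1714, P(author J) ≈ 0.8225

0.0060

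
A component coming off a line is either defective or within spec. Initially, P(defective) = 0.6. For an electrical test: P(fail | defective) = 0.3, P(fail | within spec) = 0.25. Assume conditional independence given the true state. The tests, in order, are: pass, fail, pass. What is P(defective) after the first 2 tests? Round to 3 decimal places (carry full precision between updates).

0.627

After 'pass': P(defective) = 0.7·0.6000 / (0.7·0.6000 + 0.75·0.4000) ≈ 0.5833
After 'fail': P(defective) = 0.3·0.5833 / (0.3·0.5833 + 0.25·0.4167) ≈ 0.6269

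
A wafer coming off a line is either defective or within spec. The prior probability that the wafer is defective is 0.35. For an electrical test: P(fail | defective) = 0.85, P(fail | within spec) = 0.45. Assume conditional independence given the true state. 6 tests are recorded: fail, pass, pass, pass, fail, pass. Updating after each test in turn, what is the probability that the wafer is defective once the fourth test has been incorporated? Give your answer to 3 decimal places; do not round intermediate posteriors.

0.020

After 'fail': P(defective) = 0.85·0.3500 / (0.85·0.3500 + 0.45·0.6500) ≈ 0.5042
After 'pass': P(defective) = 0.15·0.5042 / (0.15·0.5042 + 0.55·0.4958) ≈ 0.2172
After 'pass': P(defective) = 0.15·0.2172 / (0.15·0.2172 + 0.55·0.7828) ≈ 0.0703
After 'pass': P(defective) = 0.15·0.0703 / (0.15·0.0703 + 0.55·0.9297) ≈ 0.0202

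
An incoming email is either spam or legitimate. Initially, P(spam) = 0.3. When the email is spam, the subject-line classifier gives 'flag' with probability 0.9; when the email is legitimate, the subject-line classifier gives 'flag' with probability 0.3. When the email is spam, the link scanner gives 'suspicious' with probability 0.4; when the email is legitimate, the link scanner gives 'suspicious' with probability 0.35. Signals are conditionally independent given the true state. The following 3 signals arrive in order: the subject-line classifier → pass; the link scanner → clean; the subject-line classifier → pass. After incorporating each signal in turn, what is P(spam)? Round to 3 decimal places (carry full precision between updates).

0.008

Apply Bayes' rule sequentially, carrying P(spam) forward.
After the subject-line classifier='pass': P(spam) = 0.1·0.3000 / (0.1·0.3000 + 0.7·0.7000) ≈ 0.0577
After the link scanner='clean': P(spam) = 0.6·0.0577 / (0.6·0.0577 + 0.65·0.9423) ≈ 0.0535
After the subject-line classifier='pass': P(spam) = 0.1·0.0535 / (0.1·0.0535 + 0.7·0.9465) ≈ 0.0080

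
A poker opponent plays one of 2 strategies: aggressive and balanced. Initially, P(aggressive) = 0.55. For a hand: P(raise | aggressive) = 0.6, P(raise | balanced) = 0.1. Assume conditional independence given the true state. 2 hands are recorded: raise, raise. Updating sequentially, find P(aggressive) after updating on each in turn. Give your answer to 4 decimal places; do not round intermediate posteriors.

Apply Bayes' rule sequentially, carrying P(aggressive) forward.
After 'raise': P(aggressive) = 0.6·0.5500 / (0.6·0.5500 + 0.1·0.4500) ≈ 0.8800
After 'raise': P(aggressive) = 0.6·0.8800 / (0.6·0.8800 + 0.1·0.1200) ≈ 0.9778

0.9778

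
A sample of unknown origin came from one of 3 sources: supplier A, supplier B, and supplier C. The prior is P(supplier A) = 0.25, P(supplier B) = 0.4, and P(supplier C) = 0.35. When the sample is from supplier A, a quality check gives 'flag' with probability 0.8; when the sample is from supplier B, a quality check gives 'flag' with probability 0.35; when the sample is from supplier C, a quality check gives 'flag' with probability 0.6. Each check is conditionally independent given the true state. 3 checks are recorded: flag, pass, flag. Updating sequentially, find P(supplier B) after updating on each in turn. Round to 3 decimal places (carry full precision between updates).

After 'flag': normaliser = 0.8·0.2500 + 0.35·0.4000 + 0.6·0.3500; P(supplier A) ≈ 0.3636, P(supplier B) ≈ 0.2545, P(supplier C) ≈ 0.3818
After 'pass': normaliser = 0.2·0.3636 + 0.65·0.2545 + 0.4·0.3818; P(supplier A) ≈ 0.1860, P(supplier B) ≈ 0.4233, P(supplier C) ≈ 0.3907
After 'flag': normaliser = 0.8·0.1860 + 0.35·0.4233 + 0.6·0.3907; P(supplier A) ≈ 0.2801, P(supplier B) ≈ 0.2788, P(supplier C) ≈ 0.4411

0.279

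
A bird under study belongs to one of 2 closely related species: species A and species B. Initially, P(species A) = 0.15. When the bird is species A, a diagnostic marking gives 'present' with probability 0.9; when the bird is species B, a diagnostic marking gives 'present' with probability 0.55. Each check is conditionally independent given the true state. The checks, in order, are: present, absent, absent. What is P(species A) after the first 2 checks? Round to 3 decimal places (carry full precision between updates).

After 'present': P(species A) = 0.9·0.1500 / (0.9·0.1500 + 0.55·0.8500) ≈ 0.2241
After 'absent': P(species A) = 0.1·0.2241 / (0.1·0.2241 + 0.45·0.7759) ≈ 0.0603

0.060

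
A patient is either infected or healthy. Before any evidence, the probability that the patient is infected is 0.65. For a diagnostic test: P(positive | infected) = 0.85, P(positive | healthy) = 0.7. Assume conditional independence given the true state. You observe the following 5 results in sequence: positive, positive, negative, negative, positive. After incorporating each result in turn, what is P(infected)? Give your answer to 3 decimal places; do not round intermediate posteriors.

0.454

After 'positive': P(infected) = 0.85·0.6500 / (0.85·0.6500 + 0.7·0.3500) ≈ 0.6928
After 'positive': P(infected) = 0.85·0.6928 / (0.85·0.6928 + 0.7·0.3072) ≈ 0.7325
After 'negative': P(infected) = 0.15·0.7325 / (0.15·0.7325 + 0.3·0.2675) ≈ 0.5779
After 'negative': P(infected) = 0.15·0.5779 / (0.15·0.5779 + 0.3·0.4221) ≈ 0.4064
After 'positive': P(infected) = 0.85·0.4064 / (0.85·0.4064 + 0.7·0.5936) ≈ 0.4539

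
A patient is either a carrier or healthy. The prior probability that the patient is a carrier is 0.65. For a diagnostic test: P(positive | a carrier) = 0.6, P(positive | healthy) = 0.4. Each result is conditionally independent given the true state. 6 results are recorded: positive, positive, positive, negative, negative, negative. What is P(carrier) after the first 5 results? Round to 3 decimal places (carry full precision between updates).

0.736

After 'positive': P(carrier) = 0.6·0.6500 / (0.6·0.6500 + 0.4·0.3500) ≈ 0.7358
After 'positive': P(carrier) = 0.6·0.7358 / (0.6·0.7358 + 0.4·0.2642) ≈ 0.8069
After 'positive': P(carrier) = 0.6·0.8069 / (0.6·0.8069 + 0.4·0.1931) ≈ 0.8624
After 'negative': P(carrier) = 0.4·0.8624 / (0.4·0.8624 + 0.6·0.1376) ≈ 0.8069
After 'negative': P(carrier) = 0.4·0.8069 / (0.4·0.8069 + 0.6·0.1931) ≈ 0.7358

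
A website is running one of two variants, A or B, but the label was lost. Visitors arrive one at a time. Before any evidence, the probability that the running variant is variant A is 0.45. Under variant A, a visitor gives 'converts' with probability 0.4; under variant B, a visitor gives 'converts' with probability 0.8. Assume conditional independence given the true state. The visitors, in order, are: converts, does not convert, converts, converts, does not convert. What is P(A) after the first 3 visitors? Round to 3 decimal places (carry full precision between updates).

After 'converts': P(A) = 0.4·0.4500 / (0.4·0.4500 + 0.8·0.5500) ≈ 0.2903
After 'does not convert': P(A) = 0.6·0.2903 / (0.6·0.2903 + 0.2·0.7097) ≈ 0.5510
After 'converts': P(A) = 0.4·0.5510 / (0.4·0.5510 + 0.8·0.4490) ≈ 0.3803

0.380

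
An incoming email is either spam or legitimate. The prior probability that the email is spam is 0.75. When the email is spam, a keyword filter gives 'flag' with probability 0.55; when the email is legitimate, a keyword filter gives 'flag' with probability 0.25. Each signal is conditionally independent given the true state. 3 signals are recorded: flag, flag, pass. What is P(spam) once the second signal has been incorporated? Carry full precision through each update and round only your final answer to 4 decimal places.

After 'flag': P(spam) = 0.55·0.7500 / (0.55·0.7500 + 0.25·0.2500) ≈ 0.8684
After 'flag': P(spam) = 0.55·0.8684 / (0.55·0.8684 + 0.25·0.1316) ≈ 0.9356

0.9356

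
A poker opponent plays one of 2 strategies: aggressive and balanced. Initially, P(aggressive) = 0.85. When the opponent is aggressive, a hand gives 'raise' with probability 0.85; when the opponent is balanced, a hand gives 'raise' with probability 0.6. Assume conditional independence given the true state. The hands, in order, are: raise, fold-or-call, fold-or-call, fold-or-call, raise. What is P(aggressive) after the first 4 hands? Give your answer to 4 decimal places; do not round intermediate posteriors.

0.2974

After 'raise': P(aggressive) = 0.85·0.8500 / (0.85·0.8500 + 0.6·0.1500) ≈ 0.8892
After 'fold-or-call': P(aggressive) = 0.15·0.8892 / (0.15·0.8892 + 0.4·0.1108) ≈ 0.7506
After 'fold-or-call': P(aggressive) = 0.15·0.7506 / (0.15·0.7506 + 0.4·0.2494) ≈ 0.5303
After 'fold-or-call': P(aggressive) = 0.15·0.5303 / (0.15·0.5303 + 0.4·0.4697) ≈ 0.2974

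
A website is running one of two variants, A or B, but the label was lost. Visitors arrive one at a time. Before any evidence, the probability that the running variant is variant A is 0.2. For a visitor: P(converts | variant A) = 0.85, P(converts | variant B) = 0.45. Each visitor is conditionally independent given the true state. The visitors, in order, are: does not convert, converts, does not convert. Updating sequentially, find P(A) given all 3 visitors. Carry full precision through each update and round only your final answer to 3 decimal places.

Apply Bayes' rule sequentially, carrying P(A) forward.
After 'does not convert': P(A) = 0.15·0.2000 / (0.15·0.2000 + 0.55·0.8000) ≈ 0.0638
After 'converts': P(A) = 0.85·0.0638 / (0.85·0.0638 + 0.45·0.9362) ≈ 0.1141
After 'does not convert': P(A) = 0.15·0.1141 / (0.15·0.1141 + 0.55·0.8859) ≈ 0.0339

0.034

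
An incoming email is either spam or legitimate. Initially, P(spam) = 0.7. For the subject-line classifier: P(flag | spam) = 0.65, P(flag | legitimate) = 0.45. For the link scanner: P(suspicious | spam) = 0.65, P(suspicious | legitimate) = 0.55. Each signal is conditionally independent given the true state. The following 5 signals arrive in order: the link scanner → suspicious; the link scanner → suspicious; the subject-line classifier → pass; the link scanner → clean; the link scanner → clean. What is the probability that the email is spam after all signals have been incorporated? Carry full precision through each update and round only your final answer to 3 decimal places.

After the link scanner='suspicious': P(spam) = 0.65·0.7000 / (0.65·0.7000 + 0.55·0.3000) ≈ 0.7339
After the link scanner='suspicious': P(spam) = 0.65·0.7339 / (0.65·0.7339 + 0.55·0.2661) ≈ 0.7652
After the subject-line classifier='pass': P(spam) = 0.35·0.7652 / (0.35·0.7652 + 0.55·0.2348) ≈ 0.6747
After the link scanner='clean': P(spam) = 0.35·0.6747 / (0.35·0.6747 + 0.45·0.3253) ≈ 0.6173
After the link scanner='clean': P(spam) = 0.35·0.6173 / (0.35·0.6173 + 0.45·0.3827) ≈ 0.5565

0.556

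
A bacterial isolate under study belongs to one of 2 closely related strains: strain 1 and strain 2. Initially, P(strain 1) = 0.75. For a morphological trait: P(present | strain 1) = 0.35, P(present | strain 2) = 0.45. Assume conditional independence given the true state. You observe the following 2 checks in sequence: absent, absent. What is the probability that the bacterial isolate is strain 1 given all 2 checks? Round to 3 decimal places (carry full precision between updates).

After 'absent': P(strain 1) = 0.65·0.7500 / (0.65·0.7500 + 0.55·0.2500) ≈ 0.7800
After 'absent': P(strain 1) = 0.65·0.7800 / (0.65·0.7800 + 0.55·0.2200) ≈ 0.8073

0.807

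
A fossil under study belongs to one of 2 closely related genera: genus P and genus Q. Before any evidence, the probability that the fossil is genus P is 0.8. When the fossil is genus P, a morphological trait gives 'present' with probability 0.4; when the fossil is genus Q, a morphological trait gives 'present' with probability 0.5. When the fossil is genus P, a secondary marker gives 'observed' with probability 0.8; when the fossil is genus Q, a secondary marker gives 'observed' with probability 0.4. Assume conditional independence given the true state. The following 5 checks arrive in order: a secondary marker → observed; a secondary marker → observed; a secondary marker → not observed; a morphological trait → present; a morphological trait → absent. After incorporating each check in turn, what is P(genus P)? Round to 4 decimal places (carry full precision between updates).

After a secondary marker='observed': P(genus P) = 0.8·0.8000 / (0.8·0.8000 + 0.4·0.2000) ≈ 0.8889
After a secondary marker='observed': P(genus P) = 0.8·0.8889 / (0.8·0.8889 + 0.4·0.1111) ≈ 0.9412
After a secondary marker='not observed': P(genus P) = 0.2·0.9412 / (0.2·0.9412 + 0.6·0.0588) ≈ 0.8421
After a morphological trait='present': P(genus P) = 0.4·0.8421 / (0.4·0.8421 + 0.5·0.1579) ≈ 0.8101
After a morphological trait='absent': P(genus P) = 0.6·0.8101 / (0.6·0.8101 + 0.5·0.1899) ≈ 0.8366

0.8366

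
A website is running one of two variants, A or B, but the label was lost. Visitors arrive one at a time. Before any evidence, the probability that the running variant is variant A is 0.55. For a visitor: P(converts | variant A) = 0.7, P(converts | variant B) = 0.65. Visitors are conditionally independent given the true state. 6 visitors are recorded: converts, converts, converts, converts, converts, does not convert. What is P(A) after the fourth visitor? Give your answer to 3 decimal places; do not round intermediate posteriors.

Each posterior becomes the prior for the next update.
After 'converts': P(A) = 0.7·0.5500 / (0.7·0.5500 + 0.65·0.4500) ≈ 0.5683
After 'converts': P(A) = 0.7·0.5683 / (0.7·0.5683 + 0.65·0.4317) ≈ 0.5863
After 'converts': P(A) = 0.7·0.5863 / (0.7·0.5863 + 0.65·0.4137) ≈ 0.6042
After 'converts': P(A) = 0.7·0.6042 / (0.7·0.6042 + 0.65·0.3958) ≈ 0.6218

0.622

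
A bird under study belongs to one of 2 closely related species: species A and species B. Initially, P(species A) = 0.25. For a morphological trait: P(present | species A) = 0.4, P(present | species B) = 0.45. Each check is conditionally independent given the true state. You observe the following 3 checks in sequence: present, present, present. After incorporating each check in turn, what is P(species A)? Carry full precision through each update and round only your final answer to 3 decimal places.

After 'present': P(species A) = 0.4·0.2500 / (0.4·0.2500 + 0.45·0.7500) ≈ 0.2286
After 'present': P(species A) = 0.4·0.2286 / (0.4·0.2286 + 0.45·0.7714) ≈ 0.2085
After 'present': P(species A) = 0.4·0.2085 / (0.4·0.2085 + 0.45·0.7915) ≈ 0.1897

0.190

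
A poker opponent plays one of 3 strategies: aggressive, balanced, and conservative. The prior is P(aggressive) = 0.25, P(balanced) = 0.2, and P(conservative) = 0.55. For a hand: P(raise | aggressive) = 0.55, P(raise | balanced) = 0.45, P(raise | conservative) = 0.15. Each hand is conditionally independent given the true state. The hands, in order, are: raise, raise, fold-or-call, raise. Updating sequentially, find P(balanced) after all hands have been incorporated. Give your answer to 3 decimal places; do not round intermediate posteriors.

After 'raise': normaliser = 0.55·0.2500 + 0.45·0.2000 + 0.15·0.5500; P(aggressive) ≈ 0.4435, P(balanced) ≈ 0.2903, P(conservative) ≈ 0.2661
After 'raise': normaliser = 0.55·0.4435 + 0.45·0.2903 + 0.15·0.2661; P(aggressive) ≈ 0.5885, P(balanced) ≈ 0.3152, P(conservative) ≈ 0.0963
After 'fold-or-call': normaliser = 0.45·0.5885 + 0.55·0.3152 + 0.85·0.0963; P(aggressive) ≈ 0.5093, P(balanced) ≈ 0.3333, P(conservative) ≈ 0.1574
After 'raise': normaliser = 0.55·0.5093 + 0.45·0.3333 + 0.15·0.1574; P(aggressive) ≈ 0.6173, P(balanced) ≈ 0.3306, P(conservative) ≈ 0.0520

0.331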